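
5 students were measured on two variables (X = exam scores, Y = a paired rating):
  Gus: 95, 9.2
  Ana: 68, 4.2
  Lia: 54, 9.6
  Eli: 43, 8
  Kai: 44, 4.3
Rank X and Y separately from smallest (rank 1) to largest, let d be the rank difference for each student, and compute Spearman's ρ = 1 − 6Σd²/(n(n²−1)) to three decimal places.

Ranks of variable 1: 5, 4, 3, 1, 2
Ranks of variable 2: 4, 1, 5, 3, 2
d = r₁ − r₂: 1, 3, -2, -2, 0
d²: 1, 9, 4, 4, 0; Σd² = 18
ρ = 1 − 6·18/(5·24) = 1 − 108/120 = 0.100

0.100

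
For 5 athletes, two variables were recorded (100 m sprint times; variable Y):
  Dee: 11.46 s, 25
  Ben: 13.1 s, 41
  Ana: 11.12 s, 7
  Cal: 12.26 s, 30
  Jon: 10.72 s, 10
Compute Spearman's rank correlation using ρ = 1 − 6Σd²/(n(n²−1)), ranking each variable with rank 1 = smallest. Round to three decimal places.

Ranks of variable 1: 3, 5, 2, 4, 1
Ranks of variable 2: 3, 5, 1, 4, 2
d = r₁ − r₂: 0, 0, 1, 0, -1
d²: 0, 0, 1, 0, 1; Σd² = 2
ρ = 1 − 6·2/(5·24) = 1 − 12/120 = 0.900

0.900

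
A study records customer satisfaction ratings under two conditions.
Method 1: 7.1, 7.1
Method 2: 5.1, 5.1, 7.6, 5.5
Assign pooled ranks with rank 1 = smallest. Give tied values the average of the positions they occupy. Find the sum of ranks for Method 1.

Sorted (ascending): 5.1, 5.1, 5.5, 7.1, 7.1, 7.6
The 2 values of 5.1 occupy positions 1–2 → average rank (1+2)/2 = 1.5.
The 2 values of 7.1 occupy positions 4–5 → average rank (4+5)/2 = 4.5.
Method 1 values → pooled ranks: 7.1→4.5, 7.1→4.5
Rank sum = 4.5 + 4.5 = 9

9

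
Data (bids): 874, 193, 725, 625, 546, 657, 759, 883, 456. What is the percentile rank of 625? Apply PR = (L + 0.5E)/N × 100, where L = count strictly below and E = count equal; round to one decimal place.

38.9

N = 9.
Strictly below 625: 3. Equal to 625: 1.
PR = (3 + 0.5·1)/9 × 100 = 38.9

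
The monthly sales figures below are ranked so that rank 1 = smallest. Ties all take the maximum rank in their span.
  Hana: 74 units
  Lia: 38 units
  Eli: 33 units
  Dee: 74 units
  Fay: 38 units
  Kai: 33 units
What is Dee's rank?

6

Sorted (ascending): 33, 33, 38, 38, 74, 74
The 2 values of 33 occupy positions 1–2 → each gets rank 2.
The 2 values of 38 occupy positions 3–4 → each gets rank 4.
The 2 values of 74 occupy positions 5–6 → each gets rank 6.
Dee has value 74 units → rank 6.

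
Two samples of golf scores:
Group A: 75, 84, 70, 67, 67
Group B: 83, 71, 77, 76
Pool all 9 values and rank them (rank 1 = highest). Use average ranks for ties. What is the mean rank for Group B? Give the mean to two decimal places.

3.75

Sorted (descending): 84, 83, 77, 76, 75, 71, 70, 67, 67
The 2 values of 67 occupy positions 8–9 → average rank (8+9)/2 = 8.5.
Group B values → pooled ranks: 83→2, 71→6, 77→3, 76→4
Mean rank = (2 + 6 + 3 + 4) / 4 = 3.75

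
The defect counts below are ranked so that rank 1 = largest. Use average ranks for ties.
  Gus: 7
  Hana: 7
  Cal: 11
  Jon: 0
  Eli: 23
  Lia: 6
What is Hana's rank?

3.5

Sorted (descending): 23, 11, 7, 7, 6, 0
The 2 values of 7 occupy positions 3–4 → average rank (3+4)/2 = 3.5.
Hana has value 7 → rank 3.5.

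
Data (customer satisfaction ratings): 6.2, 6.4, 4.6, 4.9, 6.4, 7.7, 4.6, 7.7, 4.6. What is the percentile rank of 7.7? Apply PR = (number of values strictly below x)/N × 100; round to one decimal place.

N = 9.
Strictly below 7.7: 7. Equal to 7.7: 2.
PR = 7/9 × 100 = 77.8

77.8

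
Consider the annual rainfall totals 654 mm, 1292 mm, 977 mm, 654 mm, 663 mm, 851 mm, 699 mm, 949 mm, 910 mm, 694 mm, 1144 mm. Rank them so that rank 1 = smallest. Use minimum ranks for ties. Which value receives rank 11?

Sorted (ascending): 654, 654, 663, 694, 699, 851, 910, 949, 977, 1144, 1292
The 2 values of 654 occupy positions 1–2 → each gets rank 1.
Rank 11 → value 1292.

1292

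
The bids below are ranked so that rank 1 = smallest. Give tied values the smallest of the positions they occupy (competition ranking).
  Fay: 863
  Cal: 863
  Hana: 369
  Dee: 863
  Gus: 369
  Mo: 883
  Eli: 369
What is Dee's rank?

4

Sorted (ascending): 369, 369, 369, 863, 863, 863, 883
The 3 values of 369 occupy positions 1–3 → each gets rank 1.
The 3 values of 863 occupy positions 4–6 → each gets rank 4.
Dee has value 863 → rank 4.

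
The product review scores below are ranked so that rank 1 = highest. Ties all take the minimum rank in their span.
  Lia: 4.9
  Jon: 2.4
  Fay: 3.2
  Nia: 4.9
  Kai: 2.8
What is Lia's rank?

Sorted (descending): 4.9, 4.9, 3.2, 2.8, 2.4
The 2 values of 4.9 occupy positions 1–2 → each gets rank 1.
Lia has value 4.9 → rank 1.

1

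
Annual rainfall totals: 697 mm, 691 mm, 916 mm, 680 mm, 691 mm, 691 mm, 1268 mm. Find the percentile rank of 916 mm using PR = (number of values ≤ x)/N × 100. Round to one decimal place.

85.7

N = 7.
Strictly below 916: 5. Equal to 916: 1.
PR = 6/7 × 100 = 85.7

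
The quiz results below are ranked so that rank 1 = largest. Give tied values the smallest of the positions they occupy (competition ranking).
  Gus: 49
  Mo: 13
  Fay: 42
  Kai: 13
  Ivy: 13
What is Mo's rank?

Sorted (descending): 49, 42, 13, 13, 13
The 3 values of 13 occupy positions 3–5 → each gets rank 3.
Mo has value 13 → rank 3.

3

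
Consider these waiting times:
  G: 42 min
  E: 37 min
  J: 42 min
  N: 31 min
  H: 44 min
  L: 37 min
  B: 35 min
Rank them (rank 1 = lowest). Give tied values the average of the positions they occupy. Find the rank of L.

Sorted (ascending): 31, 35, 37, 37, 42, 42, 44
The 2 values of 37 occupy positions 3–4 → average rank (3+4)/2 = 3.5.
The 2 values of 42 occupy positions 5–6 → average rank (5+6)/2 = 5.5.
L has value 37 min → rank 3.5.

3.5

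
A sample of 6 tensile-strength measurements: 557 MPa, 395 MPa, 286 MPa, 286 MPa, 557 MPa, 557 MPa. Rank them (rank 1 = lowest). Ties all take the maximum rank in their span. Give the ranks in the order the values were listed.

Sorted (ascending): 286, 286, 395, 557, 557, 557
The 2 values of 286 occupy positions 1–2 → each gets rank 2.
The 3 values of 557 occupy positions 4–6 → each gets rank 6.

6, 3, 2, 2, 6, 6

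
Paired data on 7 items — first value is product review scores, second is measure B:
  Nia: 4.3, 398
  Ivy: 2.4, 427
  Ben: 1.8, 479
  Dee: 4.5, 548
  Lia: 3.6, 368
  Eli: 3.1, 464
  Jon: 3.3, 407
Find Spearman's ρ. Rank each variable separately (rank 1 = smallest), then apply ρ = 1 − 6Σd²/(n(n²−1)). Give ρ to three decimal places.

Ranks of variable 1: 6, 2, 1, 7, 5, 3, 4
Ranks of variable 2: 2, 4, 6, 7, 1, 5, 3
d = r₁ − r₂: 4, -2, -5, 0, 4, -2, 1
d²: 16, 4, 25, 0, 16, 4, 1; Σd² = 66
ρ = 1 − 6·66/(7·48) = 1 − 396/336 = -0.179

-0.179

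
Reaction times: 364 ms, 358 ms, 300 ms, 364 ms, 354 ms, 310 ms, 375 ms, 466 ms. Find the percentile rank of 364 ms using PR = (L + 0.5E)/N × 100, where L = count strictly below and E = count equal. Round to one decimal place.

62.5

N = 8.
Strictly below 364: 4. Equal to 364: 2.
PR = (4 + 0.5·2)/8 × 100 = 62.5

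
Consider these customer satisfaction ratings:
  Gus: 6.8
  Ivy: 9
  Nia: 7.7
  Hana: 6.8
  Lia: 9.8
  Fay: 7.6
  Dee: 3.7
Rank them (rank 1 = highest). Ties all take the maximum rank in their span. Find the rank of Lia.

Sorted (descending): 9.8, 9, 7.7, 7.6, 6.8, 6.8, 3.7
The 2 values of 6.8 occupy positions 5–6 → each gets rank 6.
Lia has value 9.8 → rank 1.

1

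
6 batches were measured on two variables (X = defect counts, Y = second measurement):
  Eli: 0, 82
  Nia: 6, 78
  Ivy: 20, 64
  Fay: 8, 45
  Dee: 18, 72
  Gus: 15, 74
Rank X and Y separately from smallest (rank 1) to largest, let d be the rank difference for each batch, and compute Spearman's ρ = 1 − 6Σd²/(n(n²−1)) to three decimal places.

Ranks of variable 1: 1, 2, 6, 3, 5, 4
Ranks of variable 2: 6, 5, 2, 1, 3, 4
d = r₁ − r₂: -5, -3, 4, 2, 2, 0
d²: 25, 9, 16, 4, 4, 0; Σd² = 58
ρ = 1 − 6·58/(6·35) = 1 − 348/210 = -0.657

-0.657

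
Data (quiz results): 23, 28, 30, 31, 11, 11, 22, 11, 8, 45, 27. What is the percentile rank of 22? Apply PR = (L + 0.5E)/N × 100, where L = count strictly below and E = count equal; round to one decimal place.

N = 11.
Strictly below 22: 4. Equal to 22: 1.
PR = (4 + 0.5·1)/11 × 100 = 40.9

40.9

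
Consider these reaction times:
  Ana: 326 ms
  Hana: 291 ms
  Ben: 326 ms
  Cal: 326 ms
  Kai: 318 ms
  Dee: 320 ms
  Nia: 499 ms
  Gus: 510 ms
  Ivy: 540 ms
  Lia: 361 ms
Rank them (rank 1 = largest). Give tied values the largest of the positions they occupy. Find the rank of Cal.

Sorted (descending): 540, 510, 499, 361, 326, 326, 326, 320, 318, 291
The 3 values of 326 occupy positions 5–7 → each gets rank 7.
Cal has value 326 ms → rank 7.

7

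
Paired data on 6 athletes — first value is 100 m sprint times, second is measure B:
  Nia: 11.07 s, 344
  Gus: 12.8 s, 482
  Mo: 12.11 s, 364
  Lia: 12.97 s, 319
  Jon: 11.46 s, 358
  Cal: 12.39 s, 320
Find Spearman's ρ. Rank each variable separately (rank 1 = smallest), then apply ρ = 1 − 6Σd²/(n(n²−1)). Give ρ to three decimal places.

Ranks of variable 1: 1, 5, 3, 6, 2, 4
Ranks of variable 2: 3, 6, 5, 1, 4, 2
d = r₁ − r₂: -2, -1, -2, 5, -2, 2
d²: 4, 1, 4, 25, 4, 4; Σd² = 42
ρ = 1 − 6·42/(6·35) = 1 − 252/210 = -0.200

-0.200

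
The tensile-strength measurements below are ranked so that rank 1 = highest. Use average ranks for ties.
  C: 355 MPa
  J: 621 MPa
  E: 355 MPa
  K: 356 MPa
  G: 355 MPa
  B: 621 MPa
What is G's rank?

Sorted (descending): 621, 621, 356, 355, 355, 355
The 2 values of 621 occupy positions 1–2 → average rank (1+2)/2 = 1.5.
The 3 values of 355 occupy positions 4–6 → average rank 5.
G has value 355 MPa → rank 5.

5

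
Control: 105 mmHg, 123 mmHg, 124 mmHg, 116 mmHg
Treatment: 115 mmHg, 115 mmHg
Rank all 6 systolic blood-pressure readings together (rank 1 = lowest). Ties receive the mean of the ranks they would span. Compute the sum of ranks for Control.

Sorted (ascending): 105, 115, 115, 116, 123, 124
The 2 values of 115 occupy positions 2–3 → average rank (2+3)/2 = 2.5.
Control values → pooled ranks: 105→1, 123→5, 124→6, 116→4
Rank sum = 1 + 5 + 6 + 4 = 16

16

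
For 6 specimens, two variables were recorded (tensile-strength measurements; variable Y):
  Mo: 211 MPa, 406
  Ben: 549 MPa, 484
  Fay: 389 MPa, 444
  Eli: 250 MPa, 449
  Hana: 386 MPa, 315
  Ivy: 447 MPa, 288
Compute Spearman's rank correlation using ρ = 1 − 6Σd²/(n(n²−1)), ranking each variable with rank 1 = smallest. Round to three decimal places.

0.143

Ranks of variable 1: 1, 6, 4, 2, 3, 5
Ranks of variable 2: 3, 6, 4, 5, 2, 1
d = r₁ − r₂: -2, 0, 0, -3, 1, 4
d²: 4, 0, 0, 9, 1, 16; Σd² = 30
ρ = 1 − 6·30/(6·35) = 1 − 180/210 = 0.143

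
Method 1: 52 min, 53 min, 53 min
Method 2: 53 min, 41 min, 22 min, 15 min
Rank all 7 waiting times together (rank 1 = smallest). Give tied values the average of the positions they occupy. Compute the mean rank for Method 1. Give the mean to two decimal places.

Sorted (ascending): 15, 22, 41, 52, 53, 53, 53
The 3 values of 53 occupy positions 5–7 → average rank 6.
Method 1 values → pooled ranks: 52→4, 53→6, 53→6
Mean rank = (4 + 6 + 6) / 3 = 5.33

5.33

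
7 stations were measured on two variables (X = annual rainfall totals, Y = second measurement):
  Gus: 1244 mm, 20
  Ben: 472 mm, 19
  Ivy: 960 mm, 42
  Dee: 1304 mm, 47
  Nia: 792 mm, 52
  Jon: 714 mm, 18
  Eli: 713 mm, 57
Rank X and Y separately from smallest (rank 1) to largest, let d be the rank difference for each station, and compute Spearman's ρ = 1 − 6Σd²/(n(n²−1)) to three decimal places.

0.143

Ranks of variable 1: 6, 1, 5, 7, 4, 3, 2
Ranks of variable 2: 3, 2, 4, 5, 6, 1, 7
d = r₁ − r₂: 3, -1, 1, 2, -2, 2, -5
d²: 9, 1, 1, 4, 4, 4, 25; Σd² = 48
ρ = 1 − 6·48/(7·48) = 1 − 288/336 = 0.143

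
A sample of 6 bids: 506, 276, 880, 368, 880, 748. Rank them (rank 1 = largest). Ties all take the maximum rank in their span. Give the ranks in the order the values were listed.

4, 6, 2, 5, 2, 3

Sorted (descending): 880, 880, 748, 506, 368, 276
The 2 values of 880 occupy positions 1–2 → each gets rank 2.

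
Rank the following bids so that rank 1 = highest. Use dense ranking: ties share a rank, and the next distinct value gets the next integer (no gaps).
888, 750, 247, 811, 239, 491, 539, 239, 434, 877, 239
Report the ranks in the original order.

Sorted (descending): 888, 877, 811, 750, 539, 491, 434, 247, 239, 239, 239
The 3 values of 239 share dense rank 9.
Remaining distinct values take the next consecutive integers.

1, 4, 8, 3, 9, 6, 5, 9, 7, 2, 9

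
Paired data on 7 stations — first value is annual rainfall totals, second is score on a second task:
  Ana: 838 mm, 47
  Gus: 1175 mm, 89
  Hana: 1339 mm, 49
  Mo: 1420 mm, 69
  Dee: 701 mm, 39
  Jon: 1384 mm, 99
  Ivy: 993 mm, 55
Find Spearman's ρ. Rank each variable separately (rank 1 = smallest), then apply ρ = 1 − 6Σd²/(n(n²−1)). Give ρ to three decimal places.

Ranks of variable 1: 2, 4, 5, 7, 1, 6, 3
Ranks of variable 2: 2, 6, 3, 5, 1, 7, 4
d = r₁ − r₂: 0, -2, 2, 2, 0, -1, -1
d²: 0, 4, 4, 4, 0, 1, 1; Σd² = 14
ρ = 1 − 6·14/(7·48) = 1 − 84/336 = 0.750

0.750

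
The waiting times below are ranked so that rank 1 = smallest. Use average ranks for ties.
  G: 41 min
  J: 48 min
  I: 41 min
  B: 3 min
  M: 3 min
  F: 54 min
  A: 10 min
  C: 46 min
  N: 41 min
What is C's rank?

Sorted (ascending): 3, 3, 10, 41, 41, 41, 46, 48, 54
The 2 values of 3 occupy positions 1–2 → average rank (1+2)/2 = 1.5.
The 3 values of 41 occupy positions 4–6 → average rank 5.
C has value 46 min → rank 7.

7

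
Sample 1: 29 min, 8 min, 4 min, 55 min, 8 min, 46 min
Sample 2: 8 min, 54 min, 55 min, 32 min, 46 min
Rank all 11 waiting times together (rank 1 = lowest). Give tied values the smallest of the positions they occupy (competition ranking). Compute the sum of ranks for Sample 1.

27

Sorted (ascending): 4, 8, 8, 8, 29, 32, 46, 46, 54, 55, 55
The 3 values of 8 occupy positions 2–4 → each gets rank 2.
The 2 values of 46 occupy positions 7–8 → each gets rank 7.
The 2 values of 55 occupy positions 10–11 → each gets rank 10.
Sample 1 values → pooled ranks: 29→5, 8→2, 4→1, 55→10, 8→2, 46→7
Rank sum = 5 + 2 + 1 + 10 + 2 + 7 = 27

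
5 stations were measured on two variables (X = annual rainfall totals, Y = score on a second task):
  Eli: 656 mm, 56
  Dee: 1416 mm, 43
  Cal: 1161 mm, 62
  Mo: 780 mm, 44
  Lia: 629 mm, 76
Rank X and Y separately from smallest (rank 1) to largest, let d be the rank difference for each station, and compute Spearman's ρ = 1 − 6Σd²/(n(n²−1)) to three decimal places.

-0.700

Ranks of variable 1: 2, 5, 4, 3, 1
Ranks of variable 2: 3, 1, 4, 2, 5
d = r₁ − r₂: -1, 4, 0, 1, -4
d²: 1, 16, 0, 1, 16; Σd² = 34
ρ = 1 − 6·34/(5·24) = 1 − 204/120 = -0.700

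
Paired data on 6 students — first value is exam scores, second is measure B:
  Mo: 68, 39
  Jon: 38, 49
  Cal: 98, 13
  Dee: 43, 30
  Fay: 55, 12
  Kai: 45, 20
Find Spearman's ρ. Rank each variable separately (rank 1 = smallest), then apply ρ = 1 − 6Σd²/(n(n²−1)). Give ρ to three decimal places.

Ranks of variable 1: 5, 1, 6, 2, 4, 3
Ranks of variable 2: 5, 6, 2, 4, 1, 3
d = r₁ − r₂: 0, -5, 4, -2, 3, 0
d²: 0, 25, 16, 4, 9, 0; Σd² = 54
ρ = 1 − 6·54/(6·35) = 1 − 324/210 = -0.543

-0.543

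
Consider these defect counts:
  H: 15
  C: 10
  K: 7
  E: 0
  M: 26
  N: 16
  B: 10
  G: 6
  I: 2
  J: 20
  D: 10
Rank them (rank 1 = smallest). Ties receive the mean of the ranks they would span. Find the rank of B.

Sorted (ascending): 0, 2, 6, 7, 10, 10, 10, 15, 16, 20, 26
The 3 values of 10 occupy positions 5–7 → average rank 6.
B has value 10 → rank 6.

6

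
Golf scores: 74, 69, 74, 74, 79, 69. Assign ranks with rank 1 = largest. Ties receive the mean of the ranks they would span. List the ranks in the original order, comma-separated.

Sorted (descending): 79, 74, 74, 74, 69, 69
The 3 values of 74 occupy positions 2–4 → average rank 3.
The 2 values of 69 occupy positions 5–6 → average rank (5+6)/2 = 5.5.

3, 5.5, 3, 3, 1, 5.5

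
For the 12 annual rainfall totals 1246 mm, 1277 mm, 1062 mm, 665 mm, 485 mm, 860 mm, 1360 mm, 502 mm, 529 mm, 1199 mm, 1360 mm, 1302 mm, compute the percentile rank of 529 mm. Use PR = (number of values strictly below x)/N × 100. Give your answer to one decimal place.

16.7

N = 12.
Strictly below 529: 2. Equal to 529: 1.
PR = 2/12 × 100 = 16.7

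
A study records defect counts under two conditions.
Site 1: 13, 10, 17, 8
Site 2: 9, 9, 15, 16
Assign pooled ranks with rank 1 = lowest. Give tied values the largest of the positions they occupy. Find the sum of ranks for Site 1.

Sorted (ascending): 8, 9, 9, 10, 13, 15, 16, 17
The 2 values of 9 occupy positions 2–3 → each gets rank 3.
Site 1 values → pooled ranks: 13→5, 10→4, 17→8, 8→1
Rank sum = 5 + 4 + 8 + 1 = 18

18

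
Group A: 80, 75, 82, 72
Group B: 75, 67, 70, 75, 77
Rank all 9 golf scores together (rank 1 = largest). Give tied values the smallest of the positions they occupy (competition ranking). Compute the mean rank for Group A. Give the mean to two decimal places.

3.50

Sorted (descending): 82, 80, 77, 75, 75, 75, 72, 70, 67
The 3 values of 75 occupy positions 4–6 → each gets rank 4.
Group A values → pooled ranks: 80→2, 75→4, 82→1, 72→7
Mean rank = (2 + 4 + 1 + 7) / 4 = 3.50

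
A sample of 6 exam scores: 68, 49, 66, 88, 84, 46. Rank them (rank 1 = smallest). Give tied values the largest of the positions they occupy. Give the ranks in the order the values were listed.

4, 2, 3, 6, 5, 1

Sorted (ascending): 46, 49, 66, 68, 84, 88
No ties — each value takes its position as its rank.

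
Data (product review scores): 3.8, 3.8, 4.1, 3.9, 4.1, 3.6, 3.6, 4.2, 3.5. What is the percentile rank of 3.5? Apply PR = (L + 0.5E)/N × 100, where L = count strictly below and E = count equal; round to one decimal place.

N = 9.
Strictly below 3.5: 0. Equal to 3.5: 1.
PR = (0 + 0.5·1)/9 × 100 = 5.6

5.6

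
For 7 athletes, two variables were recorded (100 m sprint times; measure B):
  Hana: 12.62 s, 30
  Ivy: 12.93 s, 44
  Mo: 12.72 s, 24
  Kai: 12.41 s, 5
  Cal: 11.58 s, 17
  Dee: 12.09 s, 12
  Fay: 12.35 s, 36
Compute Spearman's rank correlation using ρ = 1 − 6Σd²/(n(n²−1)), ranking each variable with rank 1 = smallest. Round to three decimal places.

0.536

Ranks of variable 1: 5, 7, 6, 4, 1, 2, 3
Ranks of variable 2: 5, 7, 4, 1, 3, 2, 6
d = r₁ − r₂: 0, 0, 2, 3, -2, 0, -3
d²: 0, 0, 4, 9, 4, 0, 9; Σd² = 26
ρ = 1 − 6·26/(7·48) = 1 − 156/336 = 0.536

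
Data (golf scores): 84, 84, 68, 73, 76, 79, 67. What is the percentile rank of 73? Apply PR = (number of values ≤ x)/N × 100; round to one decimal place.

42.9

N = 7.
Strictly below 73: 2. Equal to 73: 1.
PR = 3/7 × 100 = 42.9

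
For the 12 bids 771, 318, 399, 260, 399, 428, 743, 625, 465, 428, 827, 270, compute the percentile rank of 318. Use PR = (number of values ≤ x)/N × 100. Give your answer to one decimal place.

25.0

N = 12.
Strictly below 318: 2. Equal to 318: 1.
PR = 3/12 × 100 = 25.0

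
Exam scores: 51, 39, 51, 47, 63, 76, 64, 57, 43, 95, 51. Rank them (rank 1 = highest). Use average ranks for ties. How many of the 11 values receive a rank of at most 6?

Sorted (descending): 95, 76, 64, 63, 57, 51, 51, 51, 47, 43, 39
The 3 values of 51 occupy positions 6–8 → average rank 7.
Ranks ≤ 6: {1, 2, 3, 4, 5} → 5 values.

5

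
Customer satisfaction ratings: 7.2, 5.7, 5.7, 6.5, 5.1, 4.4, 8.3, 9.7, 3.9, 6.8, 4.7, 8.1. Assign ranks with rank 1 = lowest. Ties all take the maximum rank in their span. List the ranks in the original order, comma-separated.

Sorted (ascending): 3.9, 4.4, 4.7, 5.1, 5.7, 5.7, 6.5, 6.8, 7.2, 8.1, 8.3, 9.7
The 2 values of 5.7 occupy positions 5–6 → each gets rank 6.

9, 6, 6, 7, 4, 2, 11, 12, 1, 8, 3, 10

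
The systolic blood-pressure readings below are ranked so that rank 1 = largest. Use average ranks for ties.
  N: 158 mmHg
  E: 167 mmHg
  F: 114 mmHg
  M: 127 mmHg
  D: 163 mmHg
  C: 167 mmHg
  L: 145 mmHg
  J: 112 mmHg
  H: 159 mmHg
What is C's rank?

1.5

Sorted (descending): 167, 167, 163, 159, 158, 145, 127, 114, 112
The 2 values of 167 occupy positions 1–2 → average rank (1+2)/2 = 1.5.
C has value 167 mmHg → rank 1.5.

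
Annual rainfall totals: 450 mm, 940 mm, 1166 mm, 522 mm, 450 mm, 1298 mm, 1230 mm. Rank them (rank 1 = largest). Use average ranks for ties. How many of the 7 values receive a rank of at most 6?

5

Sorted (descending): 1298, 1230, 1166, 940, 522, 450, 450
The 2 values of 450 occupy positions 6–7 → average rank (6+7)/2 = 6.5.
Ranks ≤ 6: {1, 2, 3, 4, 5} → 5 values.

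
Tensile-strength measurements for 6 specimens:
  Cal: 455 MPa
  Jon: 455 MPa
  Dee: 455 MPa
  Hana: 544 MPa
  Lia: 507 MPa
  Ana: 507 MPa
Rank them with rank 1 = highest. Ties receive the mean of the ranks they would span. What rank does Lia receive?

2.5

Sorted (descending): 544, 507, 507, 455, 455, 455
The 2 values of 507 occupy positions 2–3 → average rank (2+3)/2 = 2.5.
The 3 values of 455 occupy positions 4–6 → average rank 5.
Lia has value 507 MPa → rank 2.5.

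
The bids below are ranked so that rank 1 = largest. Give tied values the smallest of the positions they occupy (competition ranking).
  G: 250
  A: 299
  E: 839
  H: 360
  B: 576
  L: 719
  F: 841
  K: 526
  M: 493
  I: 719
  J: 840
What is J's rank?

2

Sorted (descending): 841, 840, 839, 719, 719, 576, 526, 493, 360, 299, 250
The 2 values of 719 occupy positions 4–5 → each gets rank 4.
J has value 840 → rank 2.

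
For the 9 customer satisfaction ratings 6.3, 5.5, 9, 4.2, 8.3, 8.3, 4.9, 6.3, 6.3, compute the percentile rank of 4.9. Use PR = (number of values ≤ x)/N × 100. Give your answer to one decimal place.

22.2

N = 9.
Strictly below 4.9: 1. Equal to 4.9: 1.
PR = 2/9 × 100 = 22.2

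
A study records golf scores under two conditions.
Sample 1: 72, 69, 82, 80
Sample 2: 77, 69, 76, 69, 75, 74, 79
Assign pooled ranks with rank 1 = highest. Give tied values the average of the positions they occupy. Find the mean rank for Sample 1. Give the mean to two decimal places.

Sorted (descending): 82, 80, 79, 77, 76, 75, 74, 72, 69, 69, 69
The 3 values of 69 occupy positions 9–11 → average rank 10.
Sample 1 values → pooled ranks: 72→8, 69→10, 82→1, 80→2
Mean rank = (8 + 10 + 1 + 2) / 4 = 5.25

5.25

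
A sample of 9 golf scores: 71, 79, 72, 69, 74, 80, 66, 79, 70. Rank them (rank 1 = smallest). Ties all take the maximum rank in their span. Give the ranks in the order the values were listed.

4, 8, 5, 2, 6, 9, 1, 8, 3

Sorted (ascending): 66, 69, 70, 71, 72, 74, 79, 79, 80
The 2 values of 79 occupy positions 7–8 → each gets rank 8.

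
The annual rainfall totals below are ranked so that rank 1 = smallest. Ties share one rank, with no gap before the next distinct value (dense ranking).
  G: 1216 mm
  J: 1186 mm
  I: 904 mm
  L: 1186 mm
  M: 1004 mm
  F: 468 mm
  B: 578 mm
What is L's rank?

Sorted (ascending): 468, 578, 904, 1004, 1186, 1186, 1216
The 2 values of 1186 share dense rank 5.
Remaining distinct values take the next consecutive integers.
L has value 1186 mm → rank 5.

5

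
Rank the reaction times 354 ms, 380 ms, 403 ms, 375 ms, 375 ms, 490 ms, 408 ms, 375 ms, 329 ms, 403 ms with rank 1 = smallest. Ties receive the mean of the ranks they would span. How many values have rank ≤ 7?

6

Sorted (ascending): 329, 354, 375, 375, 375, 380, 403, 403, 408, 490
The 3 values of 375 occupy positions 3–5 → average rank 4.
The 2 values of 403 occupy positions 7–8 → average rank (7+8)/2 = 7.5.
Ranks ≤ 7: {1, 2, 4, 4, 4, 6} → 6 values.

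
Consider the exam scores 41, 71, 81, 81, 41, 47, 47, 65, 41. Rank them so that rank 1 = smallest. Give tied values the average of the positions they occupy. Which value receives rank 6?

Sorted (ascending): 41, 41, 41, 47, 47, 65, 71, 81, 81
The 3 values of 41 occupy positions 1–3 → average rank 2.
The 2 values of 47 occupy positions 4–5 → average rank (4+5)/2 = 4.5.
The 2 values of 81 occupy positions 8–9 → average rank (8+9)/2 = 8.5.
Rank 6 → value 65.

65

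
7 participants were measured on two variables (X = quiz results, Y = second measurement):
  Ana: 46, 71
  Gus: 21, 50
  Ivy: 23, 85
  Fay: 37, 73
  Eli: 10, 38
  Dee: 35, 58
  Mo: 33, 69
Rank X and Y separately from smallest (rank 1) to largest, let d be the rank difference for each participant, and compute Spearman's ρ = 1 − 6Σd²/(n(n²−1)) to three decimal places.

0.571

Ranks of variable 1: 7, 2, 3, 6, 1, 5, 4
Ranks of variable 2: 5, 2, 7, 6, 1, 3, 4
d = r₁ − r₂: 2, 0, -4, 0, 0, 2, 0
d²: 4, 0, 16, 0, 0, 4, 0; Σd² = 24
ρ = 1 − 6·24/(7·48) = 1 − 144/336 = 0.571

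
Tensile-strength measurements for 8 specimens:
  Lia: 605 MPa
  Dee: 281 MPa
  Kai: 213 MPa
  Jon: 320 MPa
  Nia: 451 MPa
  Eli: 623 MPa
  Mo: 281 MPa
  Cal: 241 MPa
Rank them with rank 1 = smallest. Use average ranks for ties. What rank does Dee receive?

Sorted (ascending): 213, 241, 281, 281, 320, 451, 605, 623
The 2 values of 281 occupy positions 3–4 → average rank (3+4)/2 = 3.5.
Dee has value 281 MPa → rank 3.5.

3.5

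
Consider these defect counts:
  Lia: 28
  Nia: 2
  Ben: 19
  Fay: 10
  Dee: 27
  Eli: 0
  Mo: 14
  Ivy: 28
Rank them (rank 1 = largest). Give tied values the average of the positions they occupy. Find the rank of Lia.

1.5

Sorted (descending): 28, 28, 27, 19, 14, 10, 2, 0
The 2 values of 28 occupy positions 1–2 → average rank (1+2)/2 = 1.5.
Lia has value 28 → rank 1.5.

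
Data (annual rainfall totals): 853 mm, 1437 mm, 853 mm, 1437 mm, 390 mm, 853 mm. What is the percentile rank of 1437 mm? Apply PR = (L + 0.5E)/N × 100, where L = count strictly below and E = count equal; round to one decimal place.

83.3

N = 6.
Strictly below 1437: 4. Equal to 1437: 2.
PR = (4 + 0.5·2)/6 × 100 = 83.3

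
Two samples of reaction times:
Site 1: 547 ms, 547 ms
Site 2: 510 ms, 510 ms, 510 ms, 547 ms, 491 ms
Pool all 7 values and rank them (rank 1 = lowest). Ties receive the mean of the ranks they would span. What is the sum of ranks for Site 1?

Sorted (ascending): 491, 510, 510, 510, 547, 547, 547
The 3 values of 510 occupy positions 2–4 → average rank 3.
The 3 values of 547 occupy positions 5–7 → average rank 6.
Site 1 values → pooled ranks: 547→6, 547→6
Rank sum = 6 + 6 = 12

12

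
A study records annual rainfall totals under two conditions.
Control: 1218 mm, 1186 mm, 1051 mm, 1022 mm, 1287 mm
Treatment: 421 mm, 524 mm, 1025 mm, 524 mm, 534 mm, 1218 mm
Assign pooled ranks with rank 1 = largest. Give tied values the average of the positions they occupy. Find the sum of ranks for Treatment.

Sorted (descending): 1287, 1218, 1218, 1186, 1051, 1025, 1022, 534, 524, 524, 421
The 2 values of 1218 occupy positions 2–3 → average rank (2+3)/2 = 2.5.
The 2 values of 524 occupy positions 9–10 → average rank (9+10)/2 = 9.5.
Treatment values → pooled ranks: 421→11, 524→9.5, 1025→6, 524→9.5, 534→8, 1218→2.5
Rank sum = 11 + 9.5 + 6 + 9.5 + 8 + 2.5 = 46.5

46.5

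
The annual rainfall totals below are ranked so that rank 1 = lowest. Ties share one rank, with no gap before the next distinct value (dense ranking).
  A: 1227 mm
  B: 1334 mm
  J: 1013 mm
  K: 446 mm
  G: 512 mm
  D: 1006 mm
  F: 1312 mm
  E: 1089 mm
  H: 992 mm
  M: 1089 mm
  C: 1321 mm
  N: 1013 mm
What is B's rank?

10

Sorted (ascending): 446, 512, 992, 1006, 1013, 1013, 1089, 1089, 1227, 1312, 1321, 1334
The 2 values of 1013 share dense rank 5.
The 2 values of 1089 share dense rank 6.
Remaining distinct values take the next consecutive integers.
B has value 1334 mm → rank 10.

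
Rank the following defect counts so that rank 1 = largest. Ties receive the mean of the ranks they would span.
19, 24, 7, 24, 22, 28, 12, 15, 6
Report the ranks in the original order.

Sorted (descending): 28, 24, 24, 22, 19, 15, 12, 7, 6
The 2 values of 24 occupy positions 2–3 → average rank (2+3)/2 = 2.5.

5, 2.5, 8, 2.5, 4, 1, 7, 6, 9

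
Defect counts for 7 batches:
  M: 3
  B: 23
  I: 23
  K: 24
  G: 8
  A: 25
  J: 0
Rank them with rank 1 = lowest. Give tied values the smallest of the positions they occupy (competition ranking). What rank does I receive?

4

Sorted (ascending): 0, 3, 8, 23, 23, 24, 25
The 2 values of 23 occupy positions 4–5 → each gets rank 4.
I has value 23 → rank 4.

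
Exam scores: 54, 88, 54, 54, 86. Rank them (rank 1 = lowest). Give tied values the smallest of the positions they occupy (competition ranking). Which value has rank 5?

Sorted (ascending): 54, 54, 54, 86, 88
The 3 values of 54 occupy positions 1–3 → each gets rank 1.
Rank 5 → value 88.

88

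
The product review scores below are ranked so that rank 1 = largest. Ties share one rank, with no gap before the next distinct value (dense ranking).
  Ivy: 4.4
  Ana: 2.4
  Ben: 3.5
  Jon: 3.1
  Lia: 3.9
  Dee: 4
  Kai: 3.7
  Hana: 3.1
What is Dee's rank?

Sorted (descending): 4.4, 4, 3.9, 3.7, 3.5, 3.1, 3.1, 2.4
The 2 values of 3.1 share dense rank 6.
Remaining distinct values take the next consecutive integers.
Dee has value 4 → rank 2.

2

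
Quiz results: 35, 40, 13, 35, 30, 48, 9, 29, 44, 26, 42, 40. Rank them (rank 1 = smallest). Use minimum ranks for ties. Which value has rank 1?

9

Sorted (ascending): 9, 13, 26, 29, 30, 35, 35, 40, 40, 42, 44, 48
The 2 values of 35 occupy positions 6–7 → each gets rank 6.
The 2 values of 40 occupy positions 8–9 → each gets rank 8.
Rank 1 → value 9.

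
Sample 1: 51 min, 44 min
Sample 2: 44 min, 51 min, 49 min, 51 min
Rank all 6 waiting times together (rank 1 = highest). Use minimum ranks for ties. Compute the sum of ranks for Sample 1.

6

Sorted (descending): 51, 51, 51, 49, 44, 44
The 3 values of 51 occupy positions 1–3 → each gets rank 1.
The 2 values of 44 occupy positions 5–6 → each gets rank 5.
Sample 1 values → pooled ranks: 51→1, 44→5
Rank sum = 1 + 5 = 6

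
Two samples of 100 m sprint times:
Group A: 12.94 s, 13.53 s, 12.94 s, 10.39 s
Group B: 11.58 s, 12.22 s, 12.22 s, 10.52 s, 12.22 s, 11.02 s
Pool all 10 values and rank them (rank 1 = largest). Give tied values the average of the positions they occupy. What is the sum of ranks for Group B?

Sorted (descending): 13.53, 12.94, 12.94, 12.22, 12.22, 12.22, 11.58, 11.02, 10.52, 10.39
The 2 values of 12.94 occupy positions 2–3 → average rank (2+3)/2 = 2.5.
The 3 values of 12.22 occupy positions 4–6 → average rank 5.
Group B values → pooled ranks: 11.58→7, 12.22→5, 12.22→5, 10.52→9, 12.22→5, 11.02→8
Rank sum = 7 + 5 + 5 + 9 + 5 + 8 = 39

39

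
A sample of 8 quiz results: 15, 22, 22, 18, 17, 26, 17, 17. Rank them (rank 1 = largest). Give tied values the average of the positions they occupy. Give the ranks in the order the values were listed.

Sorted (descending): 26, 22, 22, 18, 17, 17, 17, 15
The 2 values of 22 occupy positions 2–3 → average rank (2+3)/2 = 2.5.
The 3 values of 17 occupy positions 5–7 → average rank 6.

8, 2.5, 2.5, 4, 6, 1, 6, 6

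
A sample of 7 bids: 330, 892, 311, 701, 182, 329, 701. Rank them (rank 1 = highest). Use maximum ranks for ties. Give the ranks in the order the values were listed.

Sorted (descending): 892, 701, 701, 330, 329, 311, 182
The 2 values of 701 occupy positions 2–3 → each gets rank 3.

4, 1, 6, 3, 7, 5, 3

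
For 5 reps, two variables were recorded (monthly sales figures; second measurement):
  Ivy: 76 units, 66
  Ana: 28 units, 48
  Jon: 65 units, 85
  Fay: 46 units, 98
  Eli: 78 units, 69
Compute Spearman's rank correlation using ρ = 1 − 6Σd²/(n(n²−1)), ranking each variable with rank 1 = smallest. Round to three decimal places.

0.100

Ranks of variable 1: 4, 1, 3, 2, 5
Ranks of variable 2: 2, 1, 4, 5, 3
d = r₁ − r₂: 2, 0, -1, -3, 2
d²: 4, 0, 1, 9, 4; Σd² = 18
ρ = 1 − 6·18/(5·24) = 1 − 108/120 = 0.100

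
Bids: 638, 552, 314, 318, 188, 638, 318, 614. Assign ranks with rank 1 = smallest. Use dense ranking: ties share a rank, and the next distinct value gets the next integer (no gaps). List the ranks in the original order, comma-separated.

6, 4, 2, 3, 1, 6, 3, 5

Sorted (ascending): 188, 314, 318, 318, 552, 614, 638, 638
The 2 values of 318 share dense rank 3.
The 2 values of 638 share dense rank 6.
Remaining distinct values take the next consecutive integers.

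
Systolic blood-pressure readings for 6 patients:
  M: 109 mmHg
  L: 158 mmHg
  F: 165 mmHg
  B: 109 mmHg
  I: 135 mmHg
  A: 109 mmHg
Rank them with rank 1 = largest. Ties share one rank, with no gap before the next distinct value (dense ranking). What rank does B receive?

Sorted (descending): 165, 158, 135, 109, 109, 109
The 3 values of 109 share dense rank 4.
Remaining distinct values take the next consecutive integers.
B has value 109 mmHg → rank 4.

4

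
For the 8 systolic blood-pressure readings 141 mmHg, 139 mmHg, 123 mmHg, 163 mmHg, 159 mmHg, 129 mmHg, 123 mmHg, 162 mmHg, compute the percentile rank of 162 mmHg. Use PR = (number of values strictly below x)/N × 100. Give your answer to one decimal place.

75.0

N = 8.
Strictly below 162: 6. Equal to 162: 1.
PR = 6/8 × 100 = 75.0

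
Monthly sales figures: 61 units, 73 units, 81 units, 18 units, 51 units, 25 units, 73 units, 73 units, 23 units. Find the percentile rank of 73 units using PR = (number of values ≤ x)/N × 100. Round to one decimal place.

88.9

N = 9.
Strictly below 73: 5. Equal to 73: 3.
PR = 8/9 × 100 = 88.9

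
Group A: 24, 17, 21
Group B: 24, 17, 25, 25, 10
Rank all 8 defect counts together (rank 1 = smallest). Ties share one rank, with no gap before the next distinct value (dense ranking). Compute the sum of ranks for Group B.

Sorted (ascending): 10, 17, 17, 21, 24, 24, 25, 25
The 2 values of 17 share dense rank 2.
The 2 values of 24 share dense rank 4.
The 2 values of 25 share dense rank 5.
Remaining distinct values take the next consecutive integers.
Group B values → pooled ranks: 24→4, 17→2, 25→5, 25→5, 10→1
Rank sum = 4 + 2 + 5 + 5 + 1 = 17

17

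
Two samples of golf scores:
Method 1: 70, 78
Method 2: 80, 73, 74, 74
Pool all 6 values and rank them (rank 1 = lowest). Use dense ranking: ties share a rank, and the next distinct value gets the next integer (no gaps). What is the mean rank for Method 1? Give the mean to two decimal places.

Sorted (ascending): 70, 73, 74, 74, 78, 80
The 2 values of 74 share dense rank 3.
Remaining distinct values take the next consecutive integers.
Method 1 values → pooled ranks: 70→1, 78→4
Mean rank = (1 + 4) / 2 = 2.50

2.50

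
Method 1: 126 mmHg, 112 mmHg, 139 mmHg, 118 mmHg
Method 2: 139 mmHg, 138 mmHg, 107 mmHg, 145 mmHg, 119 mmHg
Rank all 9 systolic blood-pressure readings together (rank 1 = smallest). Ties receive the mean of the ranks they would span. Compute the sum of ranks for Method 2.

Sorted (ascending): 107, 112, 118, 119, 126, 138, 139, 139, 145
The 2 values of 139 occupy positions 7–8 → average rank (7+8)/2 = 7.5.
Method 2 values → pooled ranks: 139→7.5, 138→6, 107→1, 145→9, 119→4
Rank sum = 7.5 + 6 + 1 + 9 + 4 = 27.5

27.5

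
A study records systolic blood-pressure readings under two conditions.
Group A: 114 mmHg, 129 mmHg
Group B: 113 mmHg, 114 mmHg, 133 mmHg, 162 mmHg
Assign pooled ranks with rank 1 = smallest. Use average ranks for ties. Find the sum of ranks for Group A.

Sorted (ascending): 113, 114, 114, 129, 133, 162
The 2 values of 114 occupy positions 2–3 → average rank (2+3)/2 = 2.5.
Group A values → pooled ranks: 114→2.5, 129→4
Rank sum = 2.5 + 4 = 6.5

6.5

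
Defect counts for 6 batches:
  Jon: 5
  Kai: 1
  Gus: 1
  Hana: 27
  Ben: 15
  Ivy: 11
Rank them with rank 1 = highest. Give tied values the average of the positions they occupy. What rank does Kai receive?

Sorted (descending): 27, 15, 11, 5, 1, 1
The 2 values of 1 occupy positions 5–6 → average rank (5+6)/2 = 5.5.
Kai has value 1 → rank 5.5.

5.5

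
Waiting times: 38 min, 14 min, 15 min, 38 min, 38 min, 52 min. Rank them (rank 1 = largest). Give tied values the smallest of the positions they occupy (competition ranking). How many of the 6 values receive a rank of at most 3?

4

Sorted (descending): 52, 38, 38, 38, 15, 14
The 3 values of 38 occupy positions 2–4 → each gets rank 2.
Ranks ≤ 3: {1, 2, 2, 2} → 4 values.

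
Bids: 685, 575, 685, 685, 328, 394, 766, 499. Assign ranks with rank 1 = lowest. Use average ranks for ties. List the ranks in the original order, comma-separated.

Sorted (ascending): 328, 394, 499, 575, 685, 685, 685, 766
The 3 values of 685 occupy positions 5–7 → average rank 6.

6, 4, 6, 6, 1, 2, 8, 3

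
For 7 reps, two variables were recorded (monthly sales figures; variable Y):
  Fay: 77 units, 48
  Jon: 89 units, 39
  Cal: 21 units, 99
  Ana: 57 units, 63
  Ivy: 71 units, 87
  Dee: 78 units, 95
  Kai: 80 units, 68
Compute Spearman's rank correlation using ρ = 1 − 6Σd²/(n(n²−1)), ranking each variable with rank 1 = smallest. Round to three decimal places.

Ranks of variable 1: 4, 7, 1, 2, 3, 5, 6
Ranks of variable 2: 2, 1, 7, 3, 5, 6, 4
d = r₁ − r₂: 2, 6, -6, -1, -2, -1, 2
d²: 4, 36, 36, 1, 4, 1, 4; Σd² = 86
ρ = 1 − 6·86/(7·48) = 1 − 516/336 = -0.536

-0.536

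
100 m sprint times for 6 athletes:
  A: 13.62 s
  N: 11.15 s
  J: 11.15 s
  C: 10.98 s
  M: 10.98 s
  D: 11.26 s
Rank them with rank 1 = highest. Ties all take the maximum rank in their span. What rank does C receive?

Sorted (descending): 13.62, 11.26, 11.15, 11.15, 10.98, 10.98
The 2 values of 11.15 occupy positions 3–4 → each gets rank 4.
The 2 values of 10.98 occupy positions 5–6 → each gets rank 6.
C has value 10.98 s → rank 6.

6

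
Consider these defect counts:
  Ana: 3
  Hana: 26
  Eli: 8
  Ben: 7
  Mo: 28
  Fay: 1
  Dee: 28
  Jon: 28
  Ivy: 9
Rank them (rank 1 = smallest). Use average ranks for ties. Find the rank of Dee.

8

Sorted (ascending): 1, 3, 7, 8, 9, 26, 28, 28, 28
The 3 values of 28 occupy positions 7–9 → average rank 8.
Dee has value 28 → rank 8.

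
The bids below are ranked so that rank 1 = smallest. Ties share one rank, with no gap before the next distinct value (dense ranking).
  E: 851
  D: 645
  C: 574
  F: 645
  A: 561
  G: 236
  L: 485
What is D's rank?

5

Sorted (ascending): 236, 485, 561, 574, 645, 645, 851
The 2 values of 645 share dense rank 5.
Remaining distinct values take the next consecutive integers.
D has value 645 → rank 5.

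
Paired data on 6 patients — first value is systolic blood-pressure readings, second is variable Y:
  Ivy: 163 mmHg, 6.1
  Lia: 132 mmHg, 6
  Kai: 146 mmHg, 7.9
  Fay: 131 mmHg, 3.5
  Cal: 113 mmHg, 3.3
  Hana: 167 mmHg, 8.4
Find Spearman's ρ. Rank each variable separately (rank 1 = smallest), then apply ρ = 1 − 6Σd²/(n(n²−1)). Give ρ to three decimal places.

0.943

Ranks of variable 1: 5, 3, 4, 2, 1, 6
Ranks of variable 2: 4, 3, 5, 2, 1, 6
d = r₁ − r₂: 1, 0, -1, 0, 0, 0
d²: 1, 0, 1, 0, 0, 0; Σd² = 2
ρ = 1 − 6·2/(6·35) = 1 − 12/210 = 0.943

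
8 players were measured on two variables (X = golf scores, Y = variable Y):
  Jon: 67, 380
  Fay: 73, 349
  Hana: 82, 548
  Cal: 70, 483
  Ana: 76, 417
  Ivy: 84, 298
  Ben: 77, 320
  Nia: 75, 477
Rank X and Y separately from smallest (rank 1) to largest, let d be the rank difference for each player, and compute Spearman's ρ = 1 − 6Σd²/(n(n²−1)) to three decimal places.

-0.238

Ranks of variable 1: 1, 3, 7, 2, 5, 8, 6, 4
Ranks of variable 2: 4, 3, 8, 7, 5, 1, 2, 6
d = r₁ − r₂: -3, 0, -1, -5, 0, 7, 4, -2
d²: 9, 0, 1, 25, 0, 49, 16, 4; Σd² = 104
ρ = 1 − 6·104/(8·63) = 1 − 624/504 = -0.238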